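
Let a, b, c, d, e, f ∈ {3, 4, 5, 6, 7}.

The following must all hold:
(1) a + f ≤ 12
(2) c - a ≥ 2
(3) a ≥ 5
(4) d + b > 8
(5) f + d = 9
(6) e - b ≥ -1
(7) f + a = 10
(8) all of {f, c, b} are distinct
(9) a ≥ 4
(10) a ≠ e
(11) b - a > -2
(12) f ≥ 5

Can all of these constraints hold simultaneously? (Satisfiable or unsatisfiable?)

The assignment a = 5, b = 6, c = 7, d = 4, e = 7, f = 5 works:
  constraint 1 holds since a + f = 10.
  constraint 2 holds since c - a = 2.
  constraint 4 holds since d + b = 10.
The rest check out directly.

Satisfiable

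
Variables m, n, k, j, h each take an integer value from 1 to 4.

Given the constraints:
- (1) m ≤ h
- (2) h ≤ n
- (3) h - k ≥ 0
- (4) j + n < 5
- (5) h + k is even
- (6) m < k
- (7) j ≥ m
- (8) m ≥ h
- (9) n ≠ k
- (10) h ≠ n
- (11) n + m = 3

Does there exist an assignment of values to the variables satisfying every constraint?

Unsatisfiable

Constraints 3, 6, and 8 give k ≤ h, h ≤ m, m < k. Chaining: k ≤ h ≤ m < k, which forces k < k — impossible.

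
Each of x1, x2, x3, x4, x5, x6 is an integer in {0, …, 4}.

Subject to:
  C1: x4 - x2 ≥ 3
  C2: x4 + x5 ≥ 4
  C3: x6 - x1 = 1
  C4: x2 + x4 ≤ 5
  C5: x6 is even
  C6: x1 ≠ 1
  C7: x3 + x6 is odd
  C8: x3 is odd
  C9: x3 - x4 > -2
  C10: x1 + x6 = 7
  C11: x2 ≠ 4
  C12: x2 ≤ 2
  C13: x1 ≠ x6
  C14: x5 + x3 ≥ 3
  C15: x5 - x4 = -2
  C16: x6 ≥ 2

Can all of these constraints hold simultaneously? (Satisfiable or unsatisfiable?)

Satisfiable

One satisfying assignment is x1 = 3, x2 = 0, x3 = 3, x4 = 4, x5 = 2, x6 = 4.
For the less obvious constraints — constraint 1: x4 - x2 = 4; constraint 2: x4 + x5 = 6 — and the others hold by inspection.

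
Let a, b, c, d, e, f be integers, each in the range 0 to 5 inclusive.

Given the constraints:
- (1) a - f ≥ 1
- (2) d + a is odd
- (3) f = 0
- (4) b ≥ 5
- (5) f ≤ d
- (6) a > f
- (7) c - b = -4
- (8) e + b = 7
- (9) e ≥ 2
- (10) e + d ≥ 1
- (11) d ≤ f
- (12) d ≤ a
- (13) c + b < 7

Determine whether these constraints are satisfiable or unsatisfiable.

Satisfiable

Setting (a, b, c, d, e, f) = (3, 5, 1, 0, 2, 0) satisfies everything: constraint 1: a - f = 3; constraint 7: c - b = -4; constraint 8: e + b = 7, and the others follow.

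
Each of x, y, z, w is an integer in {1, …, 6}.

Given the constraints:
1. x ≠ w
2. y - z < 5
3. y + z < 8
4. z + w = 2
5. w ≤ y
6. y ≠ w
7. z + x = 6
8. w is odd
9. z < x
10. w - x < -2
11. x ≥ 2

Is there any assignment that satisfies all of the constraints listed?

Satisfiable

Take x = 5, y = 5, z = 1, w = 1. Then constraint 2: y - z = 4; constraint 3: y + z = 6, and every other listed constraint is also met.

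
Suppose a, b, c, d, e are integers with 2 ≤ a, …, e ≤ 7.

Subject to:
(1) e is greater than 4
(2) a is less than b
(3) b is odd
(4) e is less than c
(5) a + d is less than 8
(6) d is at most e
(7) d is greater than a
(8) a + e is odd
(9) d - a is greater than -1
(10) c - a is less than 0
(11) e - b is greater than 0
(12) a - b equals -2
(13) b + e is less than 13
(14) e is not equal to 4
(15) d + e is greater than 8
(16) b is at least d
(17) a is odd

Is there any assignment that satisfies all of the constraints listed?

Constraints 4, 7, 10, 11, and 16 give c < a, a < d, d ≤ b, b < e, e < c. Chaining: c < a < d ≤ b < e < c, which forces c < c — impossible.

Unsatisfiable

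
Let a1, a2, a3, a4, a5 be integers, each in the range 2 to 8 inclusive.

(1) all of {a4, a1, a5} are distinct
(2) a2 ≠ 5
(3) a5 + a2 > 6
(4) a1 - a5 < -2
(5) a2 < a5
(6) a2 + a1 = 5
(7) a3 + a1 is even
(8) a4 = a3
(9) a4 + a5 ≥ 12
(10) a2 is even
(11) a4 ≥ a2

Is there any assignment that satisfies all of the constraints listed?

Try a1 = 3, a2 = 2, a3 = 7, a4 = 7, a5 = 6.
Check constraint 3: a5 + a2 = 8; constraint 4: a1 - a5 = -3. The remaining constraints are straightforward to verify.

Satisfiable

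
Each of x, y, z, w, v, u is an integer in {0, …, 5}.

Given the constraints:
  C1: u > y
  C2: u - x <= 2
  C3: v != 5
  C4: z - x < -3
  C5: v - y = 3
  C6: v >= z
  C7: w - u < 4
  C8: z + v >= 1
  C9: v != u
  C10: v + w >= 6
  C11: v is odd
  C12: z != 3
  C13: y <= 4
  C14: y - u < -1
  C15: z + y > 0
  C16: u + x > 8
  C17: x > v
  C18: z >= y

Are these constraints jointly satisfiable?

Satisfiable

Try x = 5, y = 0, z = 1, w = 5, v = 3, u = 4.
Check constraint 2: u - x = -1; constraint 4: z - x = -4; constraint 5: v - y = 3. The remaining constraints are straightforward to verify.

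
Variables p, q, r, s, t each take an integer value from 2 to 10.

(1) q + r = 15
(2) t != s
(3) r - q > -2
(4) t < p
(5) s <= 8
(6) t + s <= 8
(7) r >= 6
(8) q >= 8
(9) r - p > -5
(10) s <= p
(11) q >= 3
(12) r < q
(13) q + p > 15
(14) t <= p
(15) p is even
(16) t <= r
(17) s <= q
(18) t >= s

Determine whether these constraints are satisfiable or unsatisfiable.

The assignment p = 10, q = 8, r = 7, s = 2, t = 5 works:
  constraint 1 holds since q + r = 15.
  constraint 3 holds since r - q = -1.
  constraint 6 holds since t + s = 7.
The rest check out directly.

Satisfiable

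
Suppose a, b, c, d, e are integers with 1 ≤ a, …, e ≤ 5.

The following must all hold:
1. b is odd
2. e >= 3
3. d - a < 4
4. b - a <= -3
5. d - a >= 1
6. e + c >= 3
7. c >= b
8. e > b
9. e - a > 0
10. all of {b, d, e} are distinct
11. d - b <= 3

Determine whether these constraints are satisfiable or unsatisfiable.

Constraints 4, 5, and 11 give a − b ≥ 3, b − d ≥ -3, d − a ≥ 1.
Adding all 3 inequalities: the left sides telescope to 0, and the right sides sum to 3 + (-3) + 1 = 1. So 0 ≥ 1, which is false.

Unsatisfiable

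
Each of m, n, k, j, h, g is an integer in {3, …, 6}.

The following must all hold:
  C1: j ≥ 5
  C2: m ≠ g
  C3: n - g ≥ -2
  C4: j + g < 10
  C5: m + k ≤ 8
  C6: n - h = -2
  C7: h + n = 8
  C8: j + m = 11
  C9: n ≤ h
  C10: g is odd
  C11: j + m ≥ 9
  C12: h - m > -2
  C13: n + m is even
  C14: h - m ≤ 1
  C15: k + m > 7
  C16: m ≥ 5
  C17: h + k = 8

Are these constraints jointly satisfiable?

Satisfiable

Try m = 5, n = 3, k = 3, j = 6, h = 5, g = 3.
Check constraint 3: n - g = 0; constraint 4: j + g = 9. The remaining constraints are straightforward to verify.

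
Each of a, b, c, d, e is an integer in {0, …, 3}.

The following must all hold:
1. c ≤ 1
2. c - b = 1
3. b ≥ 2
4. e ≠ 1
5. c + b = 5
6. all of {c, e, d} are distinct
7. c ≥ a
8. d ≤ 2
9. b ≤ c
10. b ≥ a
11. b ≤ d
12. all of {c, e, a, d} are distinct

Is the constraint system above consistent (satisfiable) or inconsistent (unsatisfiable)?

Unsatisfiable

From constraint 1: c ≤ 1. From constraints 8 and 11: b ≤ d ≤ 2. Hence c + b ≤ 3. But constraint 5 requires c + b = 5, and 5 > 3. Contradiction.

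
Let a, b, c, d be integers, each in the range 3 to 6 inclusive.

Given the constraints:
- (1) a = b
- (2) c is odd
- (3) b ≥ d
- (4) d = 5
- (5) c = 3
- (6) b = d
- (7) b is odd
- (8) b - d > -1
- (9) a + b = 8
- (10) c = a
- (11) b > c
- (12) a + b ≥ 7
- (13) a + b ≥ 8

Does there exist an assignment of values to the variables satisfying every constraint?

Unsatisfiable

Constraint 5 fixes c = 3 and constraint 4 fixes d = 5. Constraints 1, 6, and 10 give c = a = b = d, so c = d. But 3 ≠ 5 — contradiction.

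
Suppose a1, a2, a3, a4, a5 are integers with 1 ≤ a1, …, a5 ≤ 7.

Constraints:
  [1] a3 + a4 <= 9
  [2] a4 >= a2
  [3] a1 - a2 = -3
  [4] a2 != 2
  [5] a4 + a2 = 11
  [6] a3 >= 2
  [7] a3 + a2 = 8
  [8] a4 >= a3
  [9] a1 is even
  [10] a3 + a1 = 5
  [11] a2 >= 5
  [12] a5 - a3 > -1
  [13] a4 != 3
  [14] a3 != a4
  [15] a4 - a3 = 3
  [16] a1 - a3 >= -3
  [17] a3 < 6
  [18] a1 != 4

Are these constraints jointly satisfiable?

Satisfiable

Take a1 = 2, a2 = 5, a3 = 3, a4 = 6, a5 = 5. Then constraint 1: a3 + a4 = 9; constraint 3: a1 - a2 = -3, and every other listed constraint is also met.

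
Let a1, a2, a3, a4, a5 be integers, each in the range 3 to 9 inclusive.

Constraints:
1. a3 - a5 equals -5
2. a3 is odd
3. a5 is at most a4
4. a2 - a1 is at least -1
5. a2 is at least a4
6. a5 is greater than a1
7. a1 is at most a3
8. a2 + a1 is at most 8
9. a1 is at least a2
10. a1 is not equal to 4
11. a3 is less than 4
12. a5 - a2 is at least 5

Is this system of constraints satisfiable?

Constraints 3, 5, 6, and 9 give a1 < a5, a5 ≤ a4, a4 ≤ a2, a2 ≤ a1. Chaining: a1 < a5 ≤ a4 ≤ a2 ≤ a1, which forces a1 < a1 — impossible.

Unsatisfiable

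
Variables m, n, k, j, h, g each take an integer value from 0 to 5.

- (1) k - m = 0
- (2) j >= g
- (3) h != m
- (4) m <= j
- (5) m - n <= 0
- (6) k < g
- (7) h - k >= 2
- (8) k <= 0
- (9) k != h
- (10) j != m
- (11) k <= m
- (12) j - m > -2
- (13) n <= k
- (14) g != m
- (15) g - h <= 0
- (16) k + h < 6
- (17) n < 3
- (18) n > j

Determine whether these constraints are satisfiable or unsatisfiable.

Unsatisfiable

Constraints 2, 6, 13, and 18 give j < n, n ≤ k, k < g, g ≤ j. Chaining: j < n ≤ k < g ≤ j, which forces j < j — impossible.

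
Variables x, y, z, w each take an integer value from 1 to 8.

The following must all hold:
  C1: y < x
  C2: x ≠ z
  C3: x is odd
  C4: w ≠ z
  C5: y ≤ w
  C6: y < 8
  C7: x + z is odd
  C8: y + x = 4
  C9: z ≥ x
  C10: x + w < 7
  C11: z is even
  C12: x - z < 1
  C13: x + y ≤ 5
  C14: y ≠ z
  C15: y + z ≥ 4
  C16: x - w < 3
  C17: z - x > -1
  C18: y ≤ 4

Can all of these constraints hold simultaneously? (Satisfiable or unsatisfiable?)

One satisfying assignment is x = 3, y = 1, z = 4, w = 2.
For the less obvious constraints — constraint 8: y + x = 4; constraint 10: x + w = 5 — and the others hold by inspection.

Satisfiable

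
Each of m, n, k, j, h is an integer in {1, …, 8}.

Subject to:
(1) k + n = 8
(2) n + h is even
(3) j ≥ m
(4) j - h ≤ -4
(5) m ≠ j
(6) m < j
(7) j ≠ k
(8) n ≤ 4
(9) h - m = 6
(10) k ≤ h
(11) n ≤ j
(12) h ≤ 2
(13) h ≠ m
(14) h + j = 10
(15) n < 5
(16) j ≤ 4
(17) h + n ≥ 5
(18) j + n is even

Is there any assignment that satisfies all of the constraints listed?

Unsatisfiable

From constraints 10 and 12: k ≤ h ≤ 2. From constraints 11 and 16: n ≤ j ≤ 4. Hence k + n ≤ 6. But constraint 1 requires k + n = 8, and 8 > 6. Contradiction.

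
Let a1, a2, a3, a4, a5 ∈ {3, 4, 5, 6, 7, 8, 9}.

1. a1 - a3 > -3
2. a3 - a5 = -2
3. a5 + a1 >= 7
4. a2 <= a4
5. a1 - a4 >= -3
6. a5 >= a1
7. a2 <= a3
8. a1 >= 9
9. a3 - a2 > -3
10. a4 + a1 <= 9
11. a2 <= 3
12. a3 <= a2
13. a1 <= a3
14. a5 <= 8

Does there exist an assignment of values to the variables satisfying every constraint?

Unsatisfiable

From constraint 8: a1 ≥ 9. From constraints 6 and 14: a1 ≤ a5 and a5 ≤ 8, so a1 ≤ 8. But 8 < 9, so no value of a1 works.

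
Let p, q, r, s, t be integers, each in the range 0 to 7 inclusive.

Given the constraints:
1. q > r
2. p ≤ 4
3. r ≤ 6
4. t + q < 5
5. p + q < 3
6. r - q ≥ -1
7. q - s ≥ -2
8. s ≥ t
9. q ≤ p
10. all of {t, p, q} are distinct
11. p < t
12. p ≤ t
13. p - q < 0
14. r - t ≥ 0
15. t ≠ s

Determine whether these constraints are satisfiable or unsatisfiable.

Constraints 1, 9, 11, and 14 give p < t, t ≤ r, r < q, q ≤ p. Chaining: p < t ≤ r < q ≤ p, which forces p < p — impossible.

Unsatisfiable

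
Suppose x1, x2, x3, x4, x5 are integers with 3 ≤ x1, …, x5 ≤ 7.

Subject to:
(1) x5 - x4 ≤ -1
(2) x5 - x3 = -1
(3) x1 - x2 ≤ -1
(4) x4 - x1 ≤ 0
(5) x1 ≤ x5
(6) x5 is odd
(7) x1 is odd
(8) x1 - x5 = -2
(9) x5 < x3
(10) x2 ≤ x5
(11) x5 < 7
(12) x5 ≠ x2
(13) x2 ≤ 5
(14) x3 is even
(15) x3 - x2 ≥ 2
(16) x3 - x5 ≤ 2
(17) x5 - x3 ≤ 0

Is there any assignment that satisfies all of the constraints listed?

Constraints 1, 3, 4, 15, and 16 give x3 − x2 ≥ 2, x2 − x1 ≥ 1, x1 − x4 ≥ 0, x4 − x5 ≥ 1, x5 − x3 ≥ -2.
Adding all 5 inequalities: the left sides telescope to 0, and the right sides sum to 2 + 1 + 0 + 1 + (-2) = 2. So 0 ≥ 2, which is false.

Unsatisfiable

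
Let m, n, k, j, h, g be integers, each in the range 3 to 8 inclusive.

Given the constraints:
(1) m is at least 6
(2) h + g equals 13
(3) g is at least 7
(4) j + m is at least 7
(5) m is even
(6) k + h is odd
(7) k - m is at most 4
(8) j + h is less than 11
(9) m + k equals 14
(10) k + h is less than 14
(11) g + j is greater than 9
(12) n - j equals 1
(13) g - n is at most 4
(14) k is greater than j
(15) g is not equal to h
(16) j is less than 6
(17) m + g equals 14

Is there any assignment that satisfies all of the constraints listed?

Take m = 6, n = 5, k = 8, j = 4, h = 5, g = 8. Then constraint 2: h + g = 13; constraint 4: j + m = 10; constraint 7: k - m = 2, and every other listed constraint is also met.

Satisfiable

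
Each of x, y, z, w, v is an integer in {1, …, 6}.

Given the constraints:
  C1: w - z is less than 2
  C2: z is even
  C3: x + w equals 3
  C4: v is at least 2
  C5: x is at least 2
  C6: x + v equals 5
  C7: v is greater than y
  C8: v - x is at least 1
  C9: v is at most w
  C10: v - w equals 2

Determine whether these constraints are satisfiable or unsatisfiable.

Unsatisfiable

From constraint 5: x ≥ 2. From constraints 4 and 9: w ≥ v ≥ 2. Hence x + w ≥ 4. But constraint 3 requires x + w = 3, and 3 < 4. Contradiction.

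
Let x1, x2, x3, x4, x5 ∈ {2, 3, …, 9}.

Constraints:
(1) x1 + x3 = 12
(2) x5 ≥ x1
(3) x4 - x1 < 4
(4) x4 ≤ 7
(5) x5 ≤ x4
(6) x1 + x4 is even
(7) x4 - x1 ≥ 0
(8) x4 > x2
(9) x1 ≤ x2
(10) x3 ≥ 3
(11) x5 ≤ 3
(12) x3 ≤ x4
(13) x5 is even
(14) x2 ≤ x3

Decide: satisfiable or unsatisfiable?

Unsatisfiable

From constraints 2 and 11: x1 ≤ x5 ≤ 3. From constraints 4 and 12: x3 ≤ x4 ≤ 7. Hence x1 + x3 ≤ 10. But constraint 1 requires x1 + x3 = 12, and 12 > 10. Contradiction.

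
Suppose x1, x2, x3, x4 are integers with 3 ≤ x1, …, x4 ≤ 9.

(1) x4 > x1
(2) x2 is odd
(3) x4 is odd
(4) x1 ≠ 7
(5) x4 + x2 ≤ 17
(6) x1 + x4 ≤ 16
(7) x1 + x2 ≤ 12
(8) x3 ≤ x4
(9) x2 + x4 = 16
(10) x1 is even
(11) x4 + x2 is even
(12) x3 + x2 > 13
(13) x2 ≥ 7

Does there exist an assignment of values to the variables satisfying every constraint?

One satisfying assignment is x1 = 4, x2 = 7, x3 = 9, x4 = 9.
For the less obvious constraints — constraint 5: x4 + x2 = 16; constraint 6: x1 + x4 = 13; constraint 7: x1 + x2 = 11 — and the others hold by inspection.

Satisfiable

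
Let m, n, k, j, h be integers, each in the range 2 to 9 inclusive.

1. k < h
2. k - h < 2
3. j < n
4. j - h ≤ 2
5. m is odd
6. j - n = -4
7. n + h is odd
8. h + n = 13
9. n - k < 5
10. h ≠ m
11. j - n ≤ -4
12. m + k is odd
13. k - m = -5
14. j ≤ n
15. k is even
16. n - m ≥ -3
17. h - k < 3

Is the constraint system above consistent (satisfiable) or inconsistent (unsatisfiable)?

The assignment m = 9, n = 8, k = 4, j = 4, h = 5 works:
  constraint 2 holds since k - h = -1.
  constraint 4 holds since j - h = -1.
The rest check out directly.

Satisfiable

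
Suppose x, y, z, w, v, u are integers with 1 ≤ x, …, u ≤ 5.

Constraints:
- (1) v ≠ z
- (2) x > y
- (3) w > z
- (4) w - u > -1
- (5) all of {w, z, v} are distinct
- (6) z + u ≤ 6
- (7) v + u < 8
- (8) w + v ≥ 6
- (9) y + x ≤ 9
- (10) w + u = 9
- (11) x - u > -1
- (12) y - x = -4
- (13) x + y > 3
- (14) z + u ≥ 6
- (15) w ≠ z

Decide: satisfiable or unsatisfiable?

Satisfiable

One satisfying assignment is x = 5, y = 1, z = 2, w = 5, v = 1, u = 4.
For the less obvious constraints — constraint 4: w - u = 1; constraint 6: z + u = 6; constraint 7: v + u = 5 — and the others hold by inspection.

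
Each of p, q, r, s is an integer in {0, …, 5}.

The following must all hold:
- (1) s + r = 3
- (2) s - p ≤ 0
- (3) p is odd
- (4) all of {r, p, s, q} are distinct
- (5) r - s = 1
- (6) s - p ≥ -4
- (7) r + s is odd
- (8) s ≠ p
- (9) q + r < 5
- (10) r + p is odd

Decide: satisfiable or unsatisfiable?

One satisfying assignment is p = 3, q = 0, r = 2, s = 1.
For the less obvious constraints — constraint 1: s + r = 3; constraint 2: s - p = -2; constraint 5: r - s = 1 — and the others hold by inspection.

Satisfiable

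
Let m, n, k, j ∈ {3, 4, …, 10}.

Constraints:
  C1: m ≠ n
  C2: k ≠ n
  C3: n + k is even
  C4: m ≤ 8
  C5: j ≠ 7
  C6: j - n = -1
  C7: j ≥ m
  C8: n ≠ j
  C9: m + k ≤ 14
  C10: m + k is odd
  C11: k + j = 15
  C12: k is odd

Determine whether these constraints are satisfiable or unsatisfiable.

Satisfiable

Setting (m, n, k, j) = (6, 9, 7, 8) satisfies everything: constraint 6: j - n = -1; constraint 9: m + k = 13; constraint 11: k + j = 15, and the others follow.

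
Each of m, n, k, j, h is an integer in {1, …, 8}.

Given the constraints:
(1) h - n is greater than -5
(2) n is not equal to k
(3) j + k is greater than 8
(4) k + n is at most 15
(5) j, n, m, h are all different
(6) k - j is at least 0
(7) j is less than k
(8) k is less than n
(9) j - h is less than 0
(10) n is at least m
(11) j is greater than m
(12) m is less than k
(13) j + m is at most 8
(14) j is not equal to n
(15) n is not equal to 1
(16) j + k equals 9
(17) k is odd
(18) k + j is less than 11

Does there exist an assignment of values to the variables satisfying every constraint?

Setting (m, n, k, j, h) = (3, 8, 5, 4, 5) satisfies everything: constraint 1: h - n = -3; constraint 3: j + k = 9; constraint 4: k + n = 13, and the others follow.

Satisfiable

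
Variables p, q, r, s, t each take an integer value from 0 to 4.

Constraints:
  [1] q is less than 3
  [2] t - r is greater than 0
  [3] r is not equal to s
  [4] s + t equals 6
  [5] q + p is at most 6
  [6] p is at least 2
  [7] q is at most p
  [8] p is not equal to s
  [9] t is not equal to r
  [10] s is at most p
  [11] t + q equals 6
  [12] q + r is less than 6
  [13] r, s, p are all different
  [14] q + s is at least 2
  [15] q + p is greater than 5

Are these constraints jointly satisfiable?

Satisfiable

One satisfying assignment is p = 4, q = 2, r = 1, s = 2, t = 4.
For the less obvious constraints — constraint 2: t - r = 3; constraint 4: s + t = 6; constraint 5: q + p = 6 — and the others hold by inspection.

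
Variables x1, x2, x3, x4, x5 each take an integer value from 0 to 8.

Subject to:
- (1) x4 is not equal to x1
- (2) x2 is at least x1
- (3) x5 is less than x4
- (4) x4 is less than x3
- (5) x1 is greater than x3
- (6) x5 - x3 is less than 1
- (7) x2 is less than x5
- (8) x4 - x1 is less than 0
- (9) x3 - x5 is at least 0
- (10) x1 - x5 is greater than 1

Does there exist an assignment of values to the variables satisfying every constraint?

Constraints 2, 3, 4, 5, and 7 give x4 < x3, x3 < x1, x1 ≤ x2, x2 < x5, x5 < x4. Chaining: x4 < x3 < x1 ≤ x2 < x5 < x4, which forces x4 < x4 — impossible.

Unsatisfiable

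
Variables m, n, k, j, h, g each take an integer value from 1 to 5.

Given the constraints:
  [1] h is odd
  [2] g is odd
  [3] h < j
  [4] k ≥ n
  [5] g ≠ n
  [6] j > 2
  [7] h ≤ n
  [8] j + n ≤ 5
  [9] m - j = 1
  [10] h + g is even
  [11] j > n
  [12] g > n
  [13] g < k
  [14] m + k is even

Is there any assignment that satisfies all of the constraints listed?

Satisfiable

One satisfying assignment is m = 4, n = 2, k = 4, j = 3, h = 1, g = 3.
For the less obvious constraints — constraint 8: j + n = 5; constraint 9: m - j = 1 — and the others hold by inspection.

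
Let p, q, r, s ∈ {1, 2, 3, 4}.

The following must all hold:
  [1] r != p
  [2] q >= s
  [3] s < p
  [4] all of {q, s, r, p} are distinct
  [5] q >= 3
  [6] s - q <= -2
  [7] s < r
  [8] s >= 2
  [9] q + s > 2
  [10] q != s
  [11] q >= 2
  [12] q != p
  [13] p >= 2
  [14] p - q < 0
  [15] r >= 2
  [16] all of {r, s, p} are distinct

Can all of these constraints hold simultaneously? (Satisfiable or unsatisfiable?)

Constraints 8, 11, 13, and 15 confine each of q, s, r, p to the 3 values {2, …, 4} (the domain already gives each ≤ 4).
Constraint 4 requires all 4 of them to be distinct, but only 3 values are available — impossible by the pigeonhole principle.

Unsatisfiable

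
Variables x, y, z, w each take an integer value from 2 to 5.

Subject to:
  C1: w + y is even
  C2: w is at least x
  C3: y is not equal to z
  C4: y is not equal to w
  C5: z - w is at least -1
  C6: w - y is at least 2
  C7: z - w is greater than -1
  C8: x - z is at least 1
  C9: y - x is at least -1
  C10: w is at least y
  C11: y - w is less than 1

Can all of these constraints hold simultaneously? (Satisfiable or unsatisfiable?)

Constraints 5, 6, 8, and 9 give w − y ≥ 2, y − x ≥ -1, x − z ≥ 1, z − w ≥ -1.
Adding all 4 inequalities: the left sides telescope to 0, and the right sides sum to 2 + (-1) + 1 + (-1) = 1. So 0 ≥ 1, which is false.

Unsatisfiable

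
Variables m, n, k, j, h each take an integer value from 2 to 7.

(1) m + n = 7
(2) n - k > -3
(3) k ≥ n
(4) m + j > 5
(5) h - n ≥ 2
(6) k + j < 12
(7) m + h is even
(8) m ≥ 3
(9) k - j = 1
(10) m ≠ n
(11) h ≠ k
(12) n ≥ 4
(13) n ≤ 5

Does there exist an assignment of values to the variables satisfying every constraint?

Try m = 3, n = 4, k = 5, j = 4, h = 7.
Check constraint 1: m + n = 7; constraint 2: n - k = -1; constraint 4: m + j = 7. The remaining constraints are straightforward to verify.

Satisfiable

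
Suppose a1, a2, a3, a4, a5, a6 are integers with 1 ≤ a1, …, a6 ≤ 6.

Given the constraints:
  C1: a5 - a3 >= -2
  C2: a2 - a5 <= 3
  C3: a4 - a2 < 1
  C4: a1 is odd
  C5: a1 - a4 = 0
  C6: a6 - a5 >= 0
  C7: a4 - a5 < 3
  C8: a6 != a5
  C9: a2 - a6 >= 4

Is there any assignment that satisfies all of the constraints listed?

Unsatisfiable

Constraints 2, 6, and 9 give a6 − a5 ≥ 0, a5 − a2 ≥ -3, a2 − a6 ≥ 4.
Adding all 3 inequalities: the left sides telescope to 0, and the right sides sum to 0 + (-3) + 4 = 1. So 0 ≥ 1, which is false.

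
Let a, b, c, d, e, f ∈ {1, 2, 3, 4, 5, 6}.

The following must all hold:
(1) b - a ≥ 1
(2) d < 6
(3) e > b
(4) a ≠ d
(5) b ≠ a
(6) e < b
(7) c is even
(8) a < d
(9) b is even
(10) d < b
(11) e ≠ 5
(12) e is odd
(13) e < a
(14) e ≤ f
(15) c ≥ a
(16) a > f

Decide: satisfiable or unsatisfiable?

Constraints 3, 8, 10, 14, and 16 give e ≤ f, f < a, a < d, d < b, b < e. Chaining: e ≤ f < a < d < b < e, which forces e < e — impossible.

Unsatisfiable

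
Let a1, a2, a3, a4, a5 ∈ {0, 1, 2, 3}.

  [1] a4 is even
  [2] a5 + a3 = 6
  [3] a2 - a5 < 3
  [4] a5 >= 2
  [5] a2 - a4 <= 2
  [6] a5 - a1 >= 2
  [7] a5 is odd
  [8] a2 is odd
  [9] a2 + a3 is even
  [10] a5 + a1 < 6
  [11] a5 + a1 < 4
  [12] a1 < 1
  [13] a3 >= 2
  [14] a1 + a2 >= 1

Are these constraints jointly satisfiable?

Satisfiable

One satisfying assignment is a1 = 0, a2 = 3, a3 = 3, a4 = 2, a5 = 3.
For the less obvious constraints — constraint 2: a5 + a3 = 6; constraint 3: a2 - a5 = 0 — and the others hold by inspection.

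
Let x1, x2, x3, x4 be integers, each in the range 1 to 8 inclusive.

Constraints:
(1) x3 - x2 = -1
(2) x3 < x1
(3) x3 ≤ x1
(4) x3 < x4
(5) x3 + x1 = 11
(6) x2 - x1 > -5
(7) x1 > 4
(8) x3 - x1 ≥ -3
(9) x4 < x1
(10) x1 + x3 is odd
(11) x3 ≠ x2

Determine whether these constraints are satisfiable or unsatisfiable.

Satisfiable

Try x1 = 7, x2 = 5, x3 = 4, x4 = 5.
Check constraint 1: x3 - x2 = -1; constraint 5: x3 + x1 = 11. The remaining constraints are straightforward to verify.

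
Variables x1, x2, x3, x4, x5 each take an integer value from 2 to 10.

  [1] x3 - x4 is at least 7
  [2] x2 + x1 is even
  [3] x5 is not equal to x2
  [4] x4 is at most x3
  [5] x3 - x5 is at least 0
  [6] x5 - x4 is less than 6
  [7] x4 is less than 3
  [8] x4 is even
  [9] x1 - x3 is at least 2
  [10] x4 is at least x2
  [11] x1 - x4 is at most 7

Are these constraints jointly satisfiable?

Constraints 1, 9, and 11 give x3 − x4 ≥ 7, x4 − x1 ≥ -7, x1 − x3 ≥ 2.
Adding all 3 inequalities: the left sides telescope to 0, and the right sides sum to 7 + (-7) + 2 = 2. So 0 ≥ 2, which is false.

Unsatisfiable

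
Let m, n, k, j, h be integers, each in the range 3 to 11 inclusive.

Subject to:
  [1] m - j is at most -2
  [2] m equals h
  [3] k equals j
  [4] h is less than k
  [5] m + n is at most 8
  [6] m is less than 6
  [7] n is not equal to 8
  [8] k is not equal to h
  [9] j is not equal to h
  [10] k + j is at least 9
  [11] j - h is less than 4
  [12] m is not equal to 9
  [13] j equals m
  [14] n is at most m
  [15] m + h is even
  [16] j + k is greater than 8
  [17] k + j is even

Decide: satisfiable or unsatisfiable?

From constraints 2, 3, and 13, k = j = m = h, so k = h. But constraint 8 says k ≠ h. Contradiction.

Unsatisfiable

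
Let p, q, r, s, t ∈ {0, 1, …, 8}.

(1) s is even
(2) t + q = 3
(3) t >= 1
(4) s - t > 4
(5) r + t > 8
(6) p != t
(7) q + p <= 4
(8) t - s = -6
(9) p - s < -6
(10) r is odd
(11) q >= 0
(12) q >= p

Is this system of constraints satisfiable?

Satisfiable

Setting (p, q, r, s, t) = (1, 1, 7, 8, 2) satisfies everything: constraint 2: t + q = 3; constraint 4: s - t = 6, and the others follow.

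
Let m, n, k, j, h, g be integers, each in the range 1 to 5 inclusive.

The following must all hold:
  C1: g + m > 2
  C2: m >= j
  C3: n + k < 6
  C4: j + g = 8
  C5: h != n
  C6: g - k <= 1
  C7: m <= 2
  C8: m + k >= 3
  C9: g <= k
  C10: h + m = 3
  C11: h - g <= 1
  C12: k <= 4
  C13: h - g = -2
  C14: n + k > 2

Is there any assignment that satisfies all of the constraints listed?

Unsatisfiable

From constraints 2 and 7: j ≤ m ≤ 2. From constraints 9 and 12: g ≤ k ≤ 4. Hence j + g ≤ 6. But constraint 4 requires j + g = 8, and 8 > 6. Contradiction.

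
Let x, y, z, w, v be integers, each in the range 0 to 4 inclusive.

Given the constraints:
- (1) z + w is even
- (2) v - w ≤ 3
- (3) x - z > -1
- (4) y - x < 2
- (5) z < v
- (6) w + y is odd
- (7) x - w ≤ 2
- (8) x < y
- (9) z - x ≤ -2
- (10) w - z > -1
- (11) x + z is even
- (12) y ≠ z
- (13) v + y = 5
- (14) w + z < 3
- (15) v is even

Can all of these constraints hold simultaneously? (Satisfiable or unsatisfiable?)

One satisfying assignment is x = 2, y = 3, z = 0, w = 0, v = 2.
For the less obvious constraints — constraint 2: v - w = 2; constraint 3: x - z = 2; constraint 4: y - x = 1 — and the others hold by inspection.

Satisfiable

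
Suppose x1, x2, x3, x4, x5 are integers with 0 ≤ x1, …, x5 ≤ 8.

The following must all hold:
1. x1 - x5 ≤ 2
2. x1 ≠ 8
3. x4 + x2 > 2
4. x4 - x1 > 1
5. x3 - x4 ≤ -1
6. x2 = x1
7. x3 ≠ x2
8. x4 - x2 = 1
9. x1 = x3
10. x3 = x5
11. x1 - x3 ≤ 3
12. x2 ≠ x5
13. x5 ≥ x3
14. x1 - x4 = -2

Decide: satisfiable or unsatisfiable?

Unsatisfiable

From constraints 6, 9, and 10, x2 = x1 = x3 = x5, so x2 = x5. But constraint 12 says x2 ≠ x5. Contradiction.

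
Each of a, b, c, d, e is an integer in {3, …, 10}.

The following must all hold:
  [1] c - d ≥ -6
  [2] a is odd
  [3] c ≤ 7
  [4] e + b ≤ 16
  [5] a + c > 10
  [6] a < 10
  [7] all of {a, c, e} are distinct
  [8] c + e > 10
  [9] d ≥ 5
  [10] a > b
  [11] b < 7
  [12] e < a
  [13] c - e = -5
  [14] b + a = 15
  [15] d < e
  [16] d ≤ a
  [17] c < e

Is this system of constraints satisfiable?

Try a = 9, b = 6, c = 3, d = 6, e = 8.
Check constraint 1: c - d = -3; constraint 4: e + b = 14; constraint 5: a + c = 12. The remaining constraints are straightforward to verify.

Satisfiable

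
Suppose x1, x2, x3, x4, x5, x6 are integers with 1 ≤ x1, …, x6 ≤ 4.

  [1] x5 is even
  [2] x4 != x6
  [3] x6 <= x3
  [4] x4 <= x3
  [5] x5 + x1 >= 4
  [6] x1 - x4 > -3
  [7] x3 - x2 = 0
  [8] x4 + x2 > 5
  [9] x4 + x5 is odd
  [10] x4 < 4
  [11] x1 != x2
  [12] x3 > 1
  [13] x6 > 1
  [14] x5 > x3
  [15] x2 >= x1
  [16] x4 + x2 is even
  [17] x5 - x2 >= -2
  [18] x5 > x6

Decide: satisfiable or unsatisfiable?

Satisfiable

Take x1 = 2, x2 = 3, x3 = 3, x4 = 3, x5 = 4, x6 = 2. Then constraint 5: x5 + x1 = 6; constraint 6: x1 - x4 = -1; constraint 7: x3 - x2 = 0, and every other listed constraint is also met.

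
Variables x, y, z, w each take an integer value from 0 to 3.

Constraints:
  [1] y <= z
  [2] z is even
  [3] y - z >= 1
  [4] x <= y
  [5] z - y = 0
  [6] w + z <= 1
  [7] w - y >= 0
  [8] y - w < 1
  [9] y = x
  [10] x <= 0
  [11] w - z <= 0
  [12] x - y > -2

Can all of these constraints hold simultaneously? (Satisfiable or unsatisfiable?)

Constraints 3, 7, and 11 give w − y ≥ 0, y − z ≥ 1, z − w ≥ 0.
Adding all 3 inequalities: the left sides telescope to 0, and the right sides sum to 0 + 1 + 0 = 1. So 0 ≥ 1, which is false.

Unsatisfiable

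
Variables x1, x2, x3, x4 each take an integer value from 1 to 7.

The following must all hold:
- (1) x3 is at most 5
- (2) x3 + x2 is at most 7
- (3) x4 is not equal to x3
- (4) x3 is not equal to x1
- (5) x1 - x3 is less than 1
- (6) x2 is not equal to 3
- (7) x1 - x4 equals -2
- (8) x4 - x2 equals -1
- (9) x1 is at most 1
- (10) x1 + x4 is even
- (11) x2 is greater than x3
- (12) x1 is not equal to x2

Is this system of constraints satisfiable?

Take x1 = 1, x2 = 4, x3 = 2, x4 = 3. Then constraint 2: x3 + x2 = 6; constraint 5: x1 - x3 = -1; constraint 7: x1 - x4 = -2, and every other listed constraint is also met.

Satisfiable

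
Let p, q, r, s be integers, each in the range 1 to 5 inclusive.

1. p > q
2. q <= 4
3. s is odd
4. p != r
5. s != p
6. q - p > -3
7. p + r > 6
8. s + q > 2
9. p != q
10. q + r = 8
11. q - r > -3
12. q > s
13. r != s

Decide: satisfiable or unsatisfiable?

Satisfiable

Setting (p, q, r, s) = (5, 4, 4, 1) satisfies everything: constraint 6: q - p = -1; constraint 7: p + r = 9; constraint 8: s + q = 5, and the others follow.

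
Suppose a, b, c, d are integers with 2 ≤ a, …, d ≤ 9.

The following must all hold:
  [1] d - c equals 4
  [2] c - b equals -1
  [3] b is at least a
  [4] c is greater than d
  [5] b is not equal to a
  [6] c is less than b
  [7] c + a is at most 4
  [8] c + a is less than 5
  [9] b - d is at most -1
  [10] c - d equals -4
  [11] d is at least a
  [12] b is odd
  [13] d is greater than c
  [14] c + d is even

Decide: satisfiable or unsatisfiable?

Unsatisfiable

Constraints 4, 6, and 9 give b < d, d < c, c < b. Chaining: b < d < c < b, which forces b < b — impossible.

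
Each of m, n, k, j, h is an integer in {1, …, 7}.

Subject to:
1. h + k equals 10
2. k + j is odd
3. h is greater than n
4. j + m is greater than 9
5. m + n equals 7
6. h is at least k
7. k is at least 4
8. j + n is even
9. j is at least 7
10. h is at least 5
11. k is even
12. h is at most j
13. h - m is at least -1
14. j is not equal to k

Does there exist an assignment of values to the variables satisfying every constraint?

Take m = 4, n = 3, k = 4, j = 7, h = 6. Then constraint 1: h + k = 10; constraint 4: j + m = 11, and every other listed constraint is also met.

Satisfiable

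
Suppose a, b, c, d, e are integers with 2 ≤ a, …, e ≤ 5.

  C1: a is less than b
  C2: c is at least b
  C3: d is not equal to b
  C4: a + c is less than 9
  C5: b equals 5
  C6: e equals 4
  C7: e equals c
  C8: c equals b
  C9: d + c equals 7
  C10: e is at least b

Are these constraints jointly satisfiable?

Unsatisfiable

Constraint 6 fixes e = 4 and constraint 5 fixes b = 5. Constraints 7 and 8 give e = c = b, so e = b. But 4 ≠ 5 — contradiction.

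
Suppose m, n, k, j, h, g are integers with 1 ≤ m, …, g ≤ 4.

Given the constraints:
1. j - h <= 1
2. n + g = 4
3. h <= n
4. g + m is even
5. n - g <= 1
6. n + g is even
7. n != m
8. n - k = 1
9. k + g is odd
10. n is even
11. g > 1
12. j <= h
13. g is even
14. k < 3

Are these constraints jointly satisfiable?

Satisfiable

Try m = 4, n = 2, k = 1, j = 1, h = 2, g = 2.
Check constraint 1: j - h = -1; constraint 2: n + g = 4. The remaining constraints are straightforward to verify.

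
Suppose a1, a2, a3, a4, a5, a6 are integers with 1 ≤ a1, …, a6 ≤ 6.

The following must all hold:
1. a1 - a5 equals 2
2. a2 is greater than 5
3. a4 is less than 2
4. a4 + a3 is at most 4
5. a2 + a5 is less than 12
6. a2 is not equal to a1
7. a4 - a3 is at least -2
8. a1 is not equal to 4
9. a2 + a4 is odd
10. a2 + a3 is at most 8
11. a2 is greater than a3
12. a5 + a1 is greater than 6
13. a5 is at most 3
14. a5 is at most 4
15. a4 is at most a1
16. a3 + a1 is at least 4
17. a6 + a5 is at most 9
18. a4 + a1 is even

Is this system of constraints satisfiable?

Satisfiable

Setting (a1, a2, a3, a4, a5, a6) = (5, 6, 2, 1, 3, 3) satisfies everything: constraint 1: a1 - a5 = 2; constraint 4: a4 + a3 = 3, and the others follow.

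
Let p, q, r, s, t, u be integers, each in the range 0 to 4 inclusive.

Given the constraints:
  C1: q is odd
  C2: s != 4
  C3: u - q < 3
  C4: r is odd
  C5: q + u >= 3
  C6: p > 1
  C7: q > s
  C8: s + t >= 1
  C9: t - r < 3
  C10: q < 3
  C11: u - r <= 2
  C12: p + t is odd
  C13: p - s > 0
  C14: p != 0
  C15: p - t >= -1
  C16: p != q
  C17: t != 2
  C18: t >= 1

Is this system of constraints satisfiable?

Try p = 3, q = 1, r = 3, s = 0, t = 4, u = 2.
Check constraint 3: u - q = 1; constraint 5: q + u = 3. The remaining constraints are straightforward to verify.

Satisfiable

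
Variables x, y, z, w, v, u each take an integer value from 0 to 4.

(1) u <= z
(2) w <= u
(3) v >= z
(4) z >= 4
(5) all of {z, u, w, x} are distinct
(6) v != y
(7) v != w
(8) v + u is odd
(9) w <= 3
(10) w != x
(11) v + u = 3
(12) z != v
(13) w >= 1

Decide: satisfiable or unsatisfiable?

Unsatisfiable

From constraints 3 and 4: v ≥ z ≥ 4. From constraints 2 and 13: u ≥ w ≥ 1. Hence v + u ≥ 5. But constraint 11 requires v + u = 3, and 3 < 5. Contradiction.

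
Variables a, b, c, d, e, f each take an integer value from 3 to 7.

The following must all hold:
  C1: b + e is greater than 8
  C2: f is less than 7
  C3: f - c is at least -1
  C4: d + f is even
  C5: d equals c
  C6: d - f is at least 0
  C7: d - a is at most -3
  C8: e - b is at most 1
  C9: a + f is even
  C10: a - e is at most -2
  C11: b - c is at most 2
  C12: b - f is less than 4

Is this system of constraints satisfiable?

Constraints 3, 6, 7, 8, 10, and 11 give d − f ≥ 0, f − c ≥ -1, c − b ≥ -2, b − e ≥ -1, e − a ≥ 2, a − d ≥ 3.
Adding all 6 inequalities: the left sides telescope to 0, and the right sides sum to 0 + (-1) + (-2) + (-1) + 2 + 3 = 1. So 0 ≥ 1, which is false.

Unsatisfiable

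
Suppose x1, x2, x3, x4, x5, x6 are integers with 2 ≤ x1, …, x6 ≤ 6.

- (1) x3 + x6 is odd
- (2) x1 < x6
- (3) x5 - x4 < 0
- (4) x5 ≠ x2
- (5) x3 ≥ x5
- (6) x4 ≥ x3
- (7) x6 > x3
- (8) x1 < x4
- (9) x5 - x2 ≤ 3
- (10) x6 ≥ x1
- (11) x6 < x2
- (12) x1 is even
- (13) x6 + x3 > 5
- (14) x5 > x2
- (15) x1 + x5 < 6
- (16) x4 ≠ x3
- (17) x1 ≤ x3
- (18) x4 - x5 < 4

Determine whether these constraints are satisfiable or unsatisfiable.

Constraints 5, 7, 11, and 14 give x3 < x6, x6 < x2, x2 < x5, x5 ≤ x3. Chaining: x3 < x6 < x2 < x5 ≤ x3, which forces x3 < x3 — impossible.

Unsatisfiable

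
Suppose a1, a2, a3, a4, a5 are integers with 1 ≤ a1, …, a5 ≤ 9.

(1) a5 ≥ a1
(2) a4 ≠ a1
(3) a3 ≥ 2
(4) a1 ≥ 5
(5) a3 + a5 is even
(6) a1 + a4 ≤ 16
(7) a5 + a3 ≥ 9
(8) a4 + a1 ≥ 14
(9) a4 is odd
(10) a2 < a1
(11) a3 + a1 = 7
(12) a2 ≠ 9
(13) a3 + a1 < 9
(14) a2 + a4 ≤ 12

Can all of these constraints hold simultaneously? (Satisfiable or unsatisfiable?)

Satisfiable

Try a1 = 5, a2 = 2, a3 = 2, a4 = 9, a5 = 8.
Check constraint 6: a1 + a4 = 14; constraint 7: a5 + a3 = 10. The remaining constraints are straightforward to verify.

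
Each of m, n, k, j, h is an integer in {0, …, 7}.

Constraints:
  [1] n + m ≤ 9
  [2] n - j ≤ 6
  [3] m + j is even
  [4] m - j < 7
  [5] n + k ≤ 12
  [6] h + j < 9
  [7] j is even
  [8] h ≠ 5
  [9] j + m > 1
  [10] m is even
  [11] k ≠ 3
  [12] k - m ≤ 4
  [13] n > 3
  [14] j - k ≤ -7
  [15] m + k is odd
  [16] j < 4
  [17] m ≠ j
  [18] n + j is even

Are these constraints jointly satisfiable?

Satisfiable

The assignment m = 4, n = 4, k = 7, j = 0, h = 6 works:
  constraint 1 holds since n + m = 8.
  constraint 2 holds since n - j = 4.
  constraint 4 holds since m - j = 4.
The rest check out directly.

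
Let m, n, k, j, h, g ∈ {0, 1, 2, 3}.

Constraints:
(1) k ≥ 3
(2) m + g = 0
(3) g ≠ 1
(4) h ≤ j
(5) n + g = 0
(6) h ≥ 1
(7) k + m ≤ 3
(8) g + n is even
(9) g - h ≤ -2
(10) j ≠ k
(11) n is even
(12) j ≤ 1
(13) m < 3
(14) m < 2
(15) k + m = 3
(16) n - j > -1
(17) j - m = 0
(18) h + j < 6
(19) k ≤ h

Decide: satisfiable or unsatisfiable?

Unsatisfiable

From constraints 1 and 19: h ≥ k and k ≥ 3, so h ≥ 3. From constraints 4 and 12: h ≤ j and j ≤ 1, so h ≤ 1. But 1 < 3, so no value of h works.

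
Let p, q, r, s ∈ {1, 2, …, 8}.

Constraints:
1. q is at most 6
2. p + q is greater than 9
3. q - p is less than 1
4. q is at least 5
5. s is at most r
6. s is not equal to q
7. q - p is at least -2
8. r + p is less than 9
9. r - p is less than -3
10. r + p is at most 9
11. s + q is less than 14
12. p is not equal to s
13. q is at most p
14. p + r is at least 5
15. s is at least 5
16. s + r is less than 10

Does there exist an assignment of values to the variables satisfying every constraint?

Unsatisfiable

From constraints 5 and 15: r ≥ s ≥ 5. From constraints 4 and 13: p ≥ q ≥ 5. Hence r + p ≥ 10. But constraint 10 requires r + p ≤ 9, and 9 < 10. Contradiction.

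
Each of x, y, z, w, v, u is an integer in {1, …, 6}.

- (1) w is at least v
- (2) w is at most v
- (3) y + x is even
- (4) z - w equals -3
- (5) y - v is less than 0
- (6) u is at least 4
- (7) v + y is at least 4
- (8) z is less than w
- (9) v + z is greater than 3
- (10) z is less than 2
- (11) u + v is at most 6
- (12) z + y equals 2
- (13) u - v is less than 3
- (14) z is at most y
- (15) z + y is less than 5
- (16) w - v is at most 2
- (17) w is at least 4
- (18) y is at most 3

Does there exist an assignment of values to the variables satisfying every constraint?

From constraint 6: u ≥ 4. From constraints 2 and 17: v ≥ w ≥ 4. Hence u + v ≥ 8. But constraint 11 requires u + v ≤ 6, and 6 < 8. Contradiction.

Unsatisfiable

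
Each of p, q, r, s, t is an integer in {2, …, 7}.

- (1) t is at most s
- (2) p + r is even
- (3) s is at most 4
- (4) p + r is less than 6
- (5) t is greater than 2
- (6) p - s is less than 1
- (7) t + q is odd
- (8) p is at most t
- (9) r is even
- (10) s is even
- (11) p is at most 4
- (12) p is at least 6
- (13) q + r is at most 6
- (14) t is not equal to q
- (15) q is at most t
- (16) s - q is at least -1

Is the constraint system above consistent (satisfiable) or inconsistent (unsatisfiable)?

Unsatisfiable

From constraints 8 and 12: t ≥ p and p ≥ 6, so t ≥ 6. From constraints 1 and 3: t ≤ s and s ≤ 4, so t ≤ 4. But 4 < 6, so no value of t works.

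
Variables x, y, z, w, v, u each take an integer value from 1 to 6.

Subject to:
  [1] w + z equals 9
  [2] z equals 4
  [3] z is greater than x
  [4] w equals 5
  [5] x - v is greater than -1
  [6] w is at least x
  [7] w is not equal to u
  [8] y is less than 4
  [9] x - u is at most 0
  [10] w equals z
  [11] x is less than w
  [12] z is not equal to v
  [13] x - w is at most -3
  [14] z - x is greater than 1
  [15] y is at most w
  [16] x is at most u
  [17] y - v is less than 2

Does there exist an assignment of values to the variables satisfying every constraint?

Constraint 4 fixes w = 5 and constraint 2 fixes z = 4, but constraint 10 requires w = z. Since 5 ≠ 4, contradiction.

Unsatisfiable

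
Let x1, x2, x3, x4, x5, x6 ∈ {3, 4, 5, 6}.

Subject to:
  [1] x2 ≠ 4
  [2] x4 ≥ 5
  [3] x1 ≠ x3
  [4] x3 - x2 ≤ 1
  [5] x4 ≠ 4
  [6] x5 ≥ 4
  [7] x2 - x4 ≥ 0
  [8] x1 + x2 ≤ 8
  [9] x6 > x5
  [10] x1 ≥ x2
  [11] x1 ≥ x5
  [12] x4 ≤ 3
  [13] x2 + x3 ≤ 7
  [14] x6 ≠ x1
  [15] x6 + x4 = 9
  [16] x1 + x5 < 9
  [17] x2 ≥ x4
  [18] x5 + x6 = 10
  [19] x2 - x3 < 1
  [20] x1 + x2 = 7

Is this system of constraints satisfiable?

From constraints 6 and 11: x1 ≥ x5 ≥ 4. From constraints 2 and 17: x2 ≥ x4 ≥ 5. Hence x1 + x2 ≥ 9. But constraint 8 requires x1 + x2 ≤ 8, and 8 < 9. Contradiction.

Unsatisfiable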